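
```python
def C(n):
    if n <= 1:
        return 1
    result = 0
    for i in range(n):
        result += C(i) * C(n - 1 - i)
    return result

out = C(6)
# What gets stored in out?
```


C(6)
= sum of C(i) * C(6-1-i) for i in 0..5
First compute sub-values bottom-up:
  C(0) = 1, C(1) = 1
  C(2) = 1*1 + 1*1 = 2
  C(3) = 1*2 + 1*1 + 2*1 = 5
  C(4) = 1*5 + 1*2 + 2*1 + 5*1 = 14
  C(5) = 1*14 + 1*5 + 2*2 + 5*1 + 14*1 = 42
Now C(6):
  C(0)*C(5) = 1*42 = 42
  C(1)*C(4) = 1*14 = 14
  C(2)*C(3) = 2*5 = 10
  C(3)*C(2) = 5*2 = 10
  C(4)*C(1) = 14*1 = 14
  C(5)*C(0) = 42*1 = 42
= 42 + 14 + 10 + 10 + 14 + 42
= 132


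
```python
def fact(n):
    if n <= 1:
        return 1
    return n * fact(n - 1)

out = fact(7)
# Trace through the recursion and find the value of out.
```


fact(7)
= 7 * fact(6)
= 7 * 6 * fact(5)
= 7 * 6 * 5 * fact(4)
= 7 * 6 * 5 * 4 * fact(3)
= 7 * 6 * 5 * 4 * 3 * fact(2)
= 7 * 6 * 5 * 4 * 3 * 2 * fact(1)
= 7 * 6 * 5 * 4 * 3 * 2 * 1
= 5040


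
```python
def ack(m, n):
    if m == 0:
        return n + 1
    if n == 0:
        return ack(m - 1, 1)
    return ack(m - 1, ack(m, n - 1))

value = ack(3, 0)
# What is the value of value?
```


ack(3, 0)
n == 0: return ack(2, 1)
= ack(2, 1) = 5
= 5


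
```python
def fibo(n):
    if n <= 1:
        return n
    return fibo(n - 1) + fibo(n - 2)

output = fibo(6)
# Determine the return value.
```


fibo(6)
= fibo(5) + fibo(4)
= (fibo(4) + fibo(3)) + fibo(4)
Computing bottom-up: fibo(0)=0, fibo(1)=1, fibo(2)=1, fibo(3)=2, fibo(4)=3, fibo(5)=5, fibo(6)=8
= 8


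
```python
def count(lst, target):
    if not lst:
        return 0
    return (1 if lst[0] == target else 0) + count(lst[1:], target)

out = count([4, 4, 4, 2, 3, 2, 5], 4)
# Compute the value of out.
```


count([4, 4, 4, 2, 3, 2, 5], 4)
lst[0]=4 == 4: 1 + count([4, 4, 2, 3, 2, 5], 4)
lst[0]=4 == 4: 1 + count([4, 2, 3, 2, 5], 4)
lst[0]=4 == 4: 1 + count([2, 3, 2, 5], 4)
lst[0]=2 != 4: 0 + count([3, 2, 5], 4)
lst[0]=3 != 4: 0 + count([2, 5], 4)
lst[0]=2 != 4: 0 + count([5], 4)
lst[0]=5 != 4: 0 + count([], 4)
= 3


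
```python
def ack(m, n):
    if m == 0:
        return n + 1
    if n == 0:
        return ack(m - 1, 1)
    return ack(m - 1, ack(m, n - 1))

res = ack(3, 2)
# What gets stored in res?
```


ack(3, 2)
= ack(2, ack(3, 1))
First compute ack(3, 1) = 13
= ack(2, 13)
= 29


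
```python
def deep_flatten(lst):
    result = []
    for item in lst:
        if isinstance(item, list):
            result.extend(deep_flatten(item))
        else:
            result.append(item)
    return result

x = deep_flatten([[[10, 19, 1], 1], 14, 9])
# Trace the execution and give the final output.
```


deep_flatten([[[10, 19, 1], 1], 14, 9])
Processing each element:
  [[10, 19, 1], 1] is a list -> deep_flatten recursively -> [10, 19, 1, 1]
  14 is not a list -> append 14
  9 is not a list -> append 9
= [10, 19, 1, 1, 14, 9]


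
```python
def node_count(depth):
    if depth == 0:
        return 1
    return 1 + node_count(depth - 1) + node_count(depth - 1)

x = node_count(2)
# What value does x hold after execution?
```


node_count(2)
= 1 + node_count(1) + node_count(1)
= 1 + 2 * node_count(1)
node_count(k) = 2^(k+1) - 1
node_count(0) = 1
node_count(1) = 3
node_count(2) = 7
node_count(2) = 2^3 - 1 = 7


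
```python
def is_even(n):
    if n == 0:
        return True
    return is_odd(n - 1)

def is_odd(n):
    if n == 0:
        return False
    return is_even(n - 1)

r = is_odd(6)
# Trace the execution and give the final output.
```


is_odd(6)
= is_even(5)
= is_odd(4)
= is_even(3)
= is_odd(2)
= is_even(1)
= is_odd(0)
n == 0: return False
= False


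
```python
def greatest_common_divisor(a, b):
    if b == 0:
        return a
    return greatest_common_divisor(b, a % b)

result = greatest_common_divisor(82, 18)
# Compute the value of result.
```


greatest_common_divisor(82, 18)
= greatest_common_divisor(18, 82 % 18) = greatest_common_divisor(18, 10)
= greatest_common_divisor(10, 18 % 10) = greatest_common_divisor(10, 8)
= greatest_common_divisor(8, 10 % 8) = greatest_common_divisor(8, 2)
= greatest_common_divisor(2, 8 % 2) = greatest_common_divisor(2, 0)
b == 0, return a = 2


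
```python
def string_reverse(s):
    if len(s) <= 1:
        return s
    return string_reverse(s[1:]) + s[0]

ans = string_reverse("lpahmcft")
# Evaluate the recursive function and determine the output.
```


string_reverse("lpahmcft")
= string_reverse("pahmcft") + "l"
= string_reverse("ahmcft") + "p" + "l"
= string_reverse("hmcft") + "a" + "p" + "l"
= string_reverse("mcft") + "h" + "a" + "p" + "l"
= string_reverse("cft") + "m" + "h" + "a" + "p" + "l"
= string_reverse("ft") + "c" + "m" + "h" + "a" + "p" + "l"
= string_reverse("t") + "f" + "c" + "m" + "h" + "a" + "p" + "l"
= "t" + "f" + "c" + "m" + "h" + "a" + "p" + "l"
= "tfcmhapl"


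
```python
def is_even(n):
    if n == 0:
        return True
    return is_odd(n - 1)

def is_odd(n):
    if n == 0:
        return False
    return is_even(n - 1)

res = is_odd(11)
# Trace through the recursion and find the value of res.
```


is_odd(11)
= is_even(10)
= is_odd(9)
= is_even(8)
= is_odd(7)
= is_even(6)
= is_odd(5)
= is_even(4)
= is_odd(3)
= is_even(2)
= is_odd(1)
= is_even(0)
n == 0: return True
= True


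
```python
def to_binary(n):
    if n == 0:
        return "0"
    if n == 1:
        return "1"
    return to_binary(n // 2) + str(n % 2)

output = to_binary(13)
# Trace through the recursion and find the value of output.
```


to_binary(13)
= to_binary(6) + "1"
= to_binary(3) + "0" + "1"
= to_binary(1) + "1" + "0" + "1"
= "1" + "1" + "0" + "1"
= "1101"


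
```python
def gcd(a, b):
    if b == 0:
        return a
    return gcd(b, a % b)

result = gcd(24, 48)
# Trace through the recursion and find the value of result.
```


gcd(24, 48)
= gcd(48, 24 % 48) = gcd(48, 24)
= gcd(24, 48 % 24) = gcd(24, 0)
b == 0, return a = 24


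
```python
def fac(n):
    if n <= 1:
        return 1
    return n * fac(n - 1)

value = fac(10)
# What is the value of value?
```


fac(10)
= 10 * fac(9)
= 10 * 9 * fac(8)
= 10 * 9 * 8 * fac(7)
= 10 * 9 * 8 * 7 * fac(6)
= 10 * 9 * 8 * 7 * 6 * fac(5)
= 10 * 9 * 8 * 7 * 6 * 5 * fac(4)
= 10 * 9 * 8 * 7 * 6 * 5 * 4 * fac(3)
= 10 * 9 * 8 * 7 * 6 * 5 * 4 * 3 * fac(2)
= 10 * 9 * 8 * 7 * 6 * 5 * 4 * 3 * 2 * fac(1)
= 10 * 9 * 8 * 7 * 6 * 5 * 4 * 3 * 2 * 1
= 3628800


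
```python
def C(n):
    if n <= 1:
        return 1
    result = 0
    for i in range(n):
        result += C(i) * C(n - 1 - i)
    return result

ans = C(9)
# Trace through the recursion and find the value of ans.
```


C(9)
= sum of C(i) * C(9-1-i) for i in 0..8
First compute sub-values bottom-up:
  C(0) = 1, C(1) = 1
  C(2) = 1*1 + 1*1 = 2
  C(3) = 1*2 + 1*1 + 2*1 = 5
  C(4) = 1*5 + 1*2 + 2*1 + 5*1 = 14
  C(5) = 1*14 + 1*5 + 2*2 + 5*1 + 14*1 = 42
  C(6) = 1*42 + 1*14 + 2*5 + 5*2 + 14*1 + 42*1 = 132
  C(7) = 1*132 + 1*42 + 2*14 + 5*5 + 14*2 + 42*1 + 132*1 = 429
  C(8) = 1*429 + 1*132 + 2*42 + 5*14 + 14*5 + 42*2 + 132*1 + 429*1 = 1430
Now C(9):
  C(0)*C(8) = 1*1430 = 1430
  C(1)*C(7) = 1*429 = 429
  C(2)*C(6) = 2*132 = 264
  C(3)*C(5) = 5*42 = 210
  C(4)*C(4) = 14*14 = 196
  C(5)*C(3) = 42*5 = 210
  C(6)*C(2) = 132*2 = 264
  C(7)*C(1) = 429*1 = 429
  C(8)*C(0) = 1430*1 = 1430
= 1430 + 429 + 264 + 210 + 196 + 210 + 264 + 429 + 1430
= 4862


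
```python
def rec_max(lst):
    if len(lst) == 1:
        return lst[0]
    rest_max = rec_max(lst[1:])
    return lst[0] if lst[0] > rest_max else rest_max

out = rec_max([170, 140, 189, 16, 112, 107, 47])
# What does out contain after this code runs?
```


rec_max([170, 140, 189, 16, 112, 107, 47])
= compare 170 with rec_max([140, 189, 16, 112, 107, 47])
= compare 140 with rec_max([189, 16, 112, 107, 47])
= compare 189 with rec_max([16, 112, 107, 47])
= compare 16 with rec_max([112, 107, 47])
= compare 112 with rec_max([107, 47])
= compare 107 with rec_max([47])
Base: rec_max([47]) = 47
compare 107 with 47: max = 107
compare 112 with 107: max = 112
compare 16 with 112: max = 112
compare 189 with 112: max = 189
compare 140 with 189: max = 189
compare 170 with 189: max = 189
= 189


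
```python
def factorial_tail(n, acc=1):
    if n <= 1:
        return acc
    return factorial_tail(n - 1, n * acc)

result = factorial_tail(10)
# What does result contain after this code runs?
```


factorial_tail(10, 1)
= factorial_tail(9, 10 * 1) = factorial_tail(9, 10)
= factorial_tail(8, 9 * 10) = factorial_tail(8, 90)
= factorial_tail(7, 8 * 90) = factorial_tail(7, 720)
= factorial_tail(6, 7 * 720) = factorial_tail(6, 5040)
= factorial_tail(5, 6 * 5040) = factorial_tail(5, 30240)
= factorial_tail(4, 5 * 30240) = factorial_tail(4, 151200)
= factorial_tail(3, 4 * 151200) = factorial_tail(3, 604800)
= factorial_tail(2, 3 * 604800) = factorial_tail(2, 1814400)
= factorial_tail(1, 2 * 1814400) = factorial_tail(1, 3628800)
n <= 1, return acc = 3628800


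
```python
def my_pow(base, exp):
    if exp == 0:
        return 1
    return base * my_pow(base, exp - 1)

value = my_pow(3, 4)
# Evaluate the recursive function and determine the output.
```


my_pow(3, 4)
= 3 * my_pow(3, 3)
= 3 * 3 * my_pow(3, 2)
= 3 * 3 * 3 * my_pow(3, 1)
= 3 * 3 * 3 * 3 * my_pow(3, 0)
= 3 * 3 * 3 * 3 * 1
= 81


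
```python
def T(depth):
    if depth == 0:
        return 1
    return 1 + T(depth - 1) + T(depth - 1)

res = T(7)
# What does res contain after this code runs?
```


T(7)
= 1 + T(6) + T(6)
= 1 + 2 * T(6)
T(k) = 2^(k+1) - 1
T(0) = 1
T(1) = 3
T(2) = 7
T(3) = 15
T(4) = 31
T(7) = 2^8 - 1 = 255


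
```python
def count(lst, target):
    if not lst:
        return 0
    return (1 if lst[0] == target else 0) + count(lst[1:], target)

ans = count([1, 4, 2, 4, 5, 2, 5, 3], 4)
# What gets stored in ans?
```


count([1, 4, 2, 4, 5, 2, 5, 3], 4)
lst[0]=1 != 4: 0 + count([4, 2, 4, 5, 2, 5, 3], 4)
lst[0]=4 == 4: 1 + count([2, 4, 5, 2, 5, 3], 4)
lst[0]=2 != 4: 0 + count([4, 5, 2, 5, 3], 4)
lst[0]=4 == 4: 1 + count([5, 2, 5, 3], 4)
lst[0]=5 != 4: 0 + count([2, 5, 3], 4)
lst[0]=2 != 4: 0 + count([5, 3], 4)
lst[0]=5 != 4: 0 + count([3], 4)
lst[0]=3 != 4: 0 + count([], 4)
= 2


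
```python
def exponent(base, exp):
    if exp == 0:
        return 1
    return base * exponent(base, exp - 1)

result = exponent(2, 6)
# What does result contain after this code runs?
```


exponent(2, 6)
= 2 * exponent(2, 5)
= 2 * 2 * exponent(2, 4)
= 2 * 2 * 2 * exponent(2, 3)
= 2 * 2 * 2 * 2 * exponent(2, 2)
= 2 * 2 * 2 * 2 * 2 * exponent(2, 1)
= 2 * 2 * 2 * 2 * 2 * 2 * exponent(2, 0)
= 2 * 2 * 2 * 2 * 2 * 2 * 1
= 64


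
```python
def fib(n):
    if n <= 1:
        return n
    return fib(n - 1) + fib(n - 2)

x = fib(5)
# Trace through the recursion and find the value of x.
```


fib(5)
= fib(4) + fib(3)
= (fib(3) + fib(2)) + fib(3)
Computing bottom-up: fib(0)=0, fib(1)=1, fib(2)=1, fib(3)=2, fib(4)=3, fib(5)=5
= 5


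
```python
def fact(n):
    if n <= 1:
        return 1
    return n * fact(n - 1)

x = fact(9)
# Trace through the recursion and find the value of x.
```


fact(9)
= 9 * fact(8)
= 9 * 8 * fact(7)
= 9 * 8 * 7 * fact(6)
= 9 * 8 * 7 * 6 * fact(5)
= 9 * 8 * 7 * 6 * 5 * fact(4)
= 9 * 8 * 7 * 6 * 5 * 4 * fact(3)
= 9 * 8 * 7 * 6 * 5 * 4 * 3 * fact(2)
= 9 * 8 * 7 * 6 * 5 * 4 * 3 * 2 * fact(1)
= 9 * 8 * 7 * 6 * 5 * 4 * 3 * 2 * 1
= 362880


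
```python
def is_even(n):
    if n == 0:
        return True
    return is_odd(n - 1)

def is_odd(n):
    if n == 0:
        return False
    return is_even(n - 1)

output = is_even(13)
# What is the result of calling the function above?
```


is_even(13)
= is_odd(12)
= is_even(11)
= is_odd(10)
= is_even(9)
= is_odd(8)
= is_even(7)
= is_odd(6)
= is_even(5)
= is_odd(4)
= is_even(3)
= is_odd(2)
= is_even(1)
= is_odd(0)
n == 0: return False
= False


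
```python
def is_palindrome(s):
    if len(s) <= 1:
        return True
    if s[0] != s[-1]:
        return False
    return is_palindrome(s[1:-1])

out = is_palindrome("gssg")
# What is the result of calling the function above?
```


is_palindrome("gssg")
"gssg": s[0]='g' == s[-1]='g' -> is_palindrome("ss")
"ss": s[0]='s' == s[-1]='s' -> is_palindrome("")
"": len <= 1 -> True
= True


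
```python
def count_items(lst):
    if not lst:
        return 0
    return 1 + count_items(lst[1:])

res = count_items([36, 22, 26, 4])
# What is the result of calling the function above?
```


count_items([36, 22, 26, 4])
= 1 + count_items([22, 26, 4])
= 1 + 1 + count_items([26, 4])
= 1 + 1 + 1 + count_items([4])
= 1 + 1 + 1 + 1 + count_items([])
= 1 + 1 + 1 + 1 + 0
= 4


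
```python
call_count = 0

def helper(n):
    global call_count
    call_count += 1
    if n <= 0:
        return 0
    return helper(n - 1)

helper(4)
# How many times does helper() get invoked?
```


helper(4) calls helper(3) calls ... calls helper(0)
Total calls: 4 + 1 (for base case) = 5


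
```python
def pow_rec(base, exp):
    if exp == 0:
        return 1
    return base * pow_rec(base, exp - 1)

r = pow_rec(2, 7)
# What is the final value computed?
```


pow_rec(2, 7)
= 2 * pow_rec(2, 6)
= 2 * 2 * pow_rec(2, 5)
= 2 * 2 * 2 * pow_rec(2, 4)
= 2 * 2 * 2 * 2 * pow_rec(2, 3)
= 2 * 2 * 2 * 2 * 2 * pow_rec(2, 2)
= 2 * 2 * 2 * 2 * 2 * 2 * pow_rec(2, 1)
= 2 * 2 * 2 * 2 * 2 * 2 * 2 * pow_rec(2, 0)
= 2 * 2 * 2 * 2 * 2 * 2 * 2 * 1
= 128


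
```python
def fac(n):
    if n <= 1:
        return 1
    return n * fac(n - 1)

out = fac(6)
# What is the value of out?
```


fac(6)
= 6 * fac(5)
= 6 * 5 * fac(4)
= 6 * 5 * 4 * fac(3)
= 6 * 5 * 4 * 3 * fac(2)
= 6 * 5 * 4 * 3 * 2 * fac(1)
= 6 * 5 * 4 * 3 * 2 * 1
= 720


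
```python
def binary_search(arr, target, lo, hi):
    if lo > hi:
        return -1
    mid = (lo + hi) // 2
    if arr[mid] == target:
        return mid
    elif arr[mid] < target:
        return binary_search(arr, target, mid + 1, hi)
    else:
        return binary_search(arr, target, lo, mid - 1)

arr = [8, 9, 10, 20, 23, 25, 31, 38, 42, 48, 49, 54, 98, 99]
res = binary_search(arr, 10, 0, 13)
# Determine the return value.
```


binary_search(arr, 10, 0, 13)
lo=0, hi=13, mid=6, arr[mid]=31
31 > 10, search left half
lo=0, hi=5, mid=2, arr[mid]=10
arr[2] == 10, found at index 2
= 2


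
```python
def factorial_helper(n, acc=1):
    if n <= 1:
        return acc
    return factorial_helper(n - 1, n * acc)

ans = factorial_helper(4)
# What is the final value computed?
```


factorial_helper(4, 1)
= factorial_helper(3, 4 * 1) = factorial_helper(3, 4)
= factorial_helper(2, 3 * 4) = factorial_helper(2, 12)
= factorial_helper(1, 2 * 12) = factorial_helper(1, 24)
n <= 1, return acc = 24


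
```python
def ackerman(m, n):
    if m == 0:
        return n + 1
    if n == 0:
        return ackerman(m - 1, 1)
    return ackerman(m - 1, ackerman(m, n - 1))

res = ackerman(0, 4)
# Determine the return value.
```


ackerman(0, 4)
m == 0: return 4 + 1 = 5
= 5


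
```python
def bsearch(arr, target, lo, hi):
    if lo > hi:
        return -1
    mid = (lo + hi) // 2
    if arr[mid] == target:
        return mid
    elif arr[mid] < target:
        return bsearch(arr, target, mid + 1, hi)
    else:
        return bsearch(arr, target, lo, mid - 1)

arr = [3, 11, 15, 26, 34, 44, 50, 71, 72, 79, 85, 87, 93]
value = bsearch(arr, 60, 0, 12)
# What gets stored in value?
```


bsearch(arr, 60, 0, 12)
lo=0, hi=12, mid=6, arr[mid]=50
50 < 60, search right half
lo=7, hi=12, mid=9, arr[mid]=79
79 > 60, search left half
lo=7, hi=8, mid=7, arr[mid]=71
71 > 60, search left half
lo > hi, target not found, return -1
= -1


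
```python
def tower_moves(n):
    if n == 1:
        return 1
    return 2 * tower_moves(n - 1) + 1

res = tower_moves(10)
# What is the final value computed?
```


tower_moves(10)
= 2 * tower_moves(9) + 1
= 2 * (2 * tower_moves(8) + 1) + 1
= 2 * (2 * (2 * tower_moves(7) + 1) + 1) + 1
= 2 * (2 * (2 * (2 * tower_moves(6) + 1) + 1) + 1) + 1
= 2 * (2 * (2 * (2 * (2 * tower_moves(5) + 1) + 1) + 1) + 1) + 1
= 2 * (2 * (2 * (2 * (2 * (2 * tower_moves(4) + 1) + 1) + 1) + 1) + 1) + 1
= 2 * (2 * (2 * (2 * (2 * (2 * (2 * tower_moves(3) + 1) + 1) + 1) + 1) + 1) + 1) + 1
= 2 * (2 * (2 * (2 * (2 * (2 * (2 * (2 * tower_moves(2) + 1) + 1) + 1) + 1) + 1) + 1) + 1) + 1
= 2 * (2 * (2 * (2 * (2 * (2 * (2 * (2 * (2 * tower_moves(1) + 1) + 1) + 1) + 1) + 1) + 1) + 1) + 1) + 1
Now compute bottom-up:
tower_moves(1) = 1
tower_moves(2) = 2 * 1 + 1 = 3
tower_moves(3) = 2 * 3 + 1 = 7
tower_moves(4) = 2 * 7 + 1 = 15
tower_moves(5) = 2 * 15 + 1 = 31
tower_moves(6) = 2 * 31 + 1 = 63
tower_moves(7) = 2 * 63 + 1 = 127
tower_moves(8) = 2 * 127 + 1 = 255
tower_moves(9) = 2 * 255 + 1 = 511
tower_moves(10) = 2 * 511 + 1 = 1023
= 1023


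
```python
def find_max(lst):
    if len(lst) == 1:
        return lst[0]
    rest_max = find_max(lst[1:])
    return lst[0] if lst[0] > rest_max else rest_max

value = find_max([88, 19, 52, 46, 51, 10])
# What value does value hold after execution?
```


find_max([88, 19, 52, 46, 51, 10])
= compare 88 with find_max([19, 52, 46, 51, 10])
= compare 19 with find_max([52, 46, 51, 10])
= compare 52 with find_max([46, 51, 10])
= compare 46 with find_max([51, 10])
= compare 51 with find_max([10])
Base: find_max([10]) = 10
compare 51 with 10: max = 51
compare 46 with 51: max = 51
compare 52 with 51: max = 52
compare 19 with 52: max = 52
compare 88 with 52: max = 88
= 88


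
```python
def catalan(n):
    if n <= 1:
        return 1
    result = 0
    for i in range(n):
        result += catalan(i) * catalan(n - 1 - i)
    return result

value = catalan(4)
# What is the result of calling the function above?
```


catalan(4)
= sum of catalan(i) * catalan(4-1-i) for i in 0..3
First compute sub-values bottom-up:
  catalan(0) = 1, catalan(1) = 1
  catalan(2) = 1*1 + 1*1 = 2
  catalan(3) = 1*2 + 1*1 + 2*1 = 5
Now catalan(4):
  catalan(0)*catalan(3) = 1*5 = 5
  catalan(1)*catalan(2) = 1*2 = 2
  catalan(2)*catalan(1) = 2*1 = 2
  catalan(3)*catalan(0) = 5*1 = 5
= 5 + 2 + 2 + 5
= 14


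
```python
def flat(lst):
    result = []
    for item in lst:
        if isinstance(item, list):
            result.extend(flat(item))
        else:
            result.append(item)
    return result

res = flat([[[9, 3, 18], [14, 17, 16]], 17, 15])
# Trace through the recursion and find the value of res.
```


flat([[[9, 3, 18], [14, 17, 16]], 17, 15])
Processing each element:
  [[9, 3, 18], [14, 17, 16]] is a list -> flat recursively -> [9, 3, 18, 14, 17, 16]
  17 is not a list -> append 17
  15 is not a list -> append 15
= [9, 3, 18, 14, 17, 16, 17, 15]


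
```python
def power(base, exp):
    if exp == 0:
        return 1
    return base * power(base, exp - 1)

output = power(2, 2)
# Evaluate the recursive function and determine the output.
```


power(2, 2)
= 2 * power(2, 1)
= 2 * 2 * power(2, 0)
= 2 * 2 * 1
= 4


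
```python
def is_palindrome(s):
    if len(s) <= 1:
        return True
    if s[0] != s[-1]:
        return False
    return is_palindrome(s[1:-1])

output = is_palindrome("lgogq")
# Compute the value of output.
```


is_palindrome("lgogq")
"lgogq": s[0]='l' != s[-1]='q' -> False
= False


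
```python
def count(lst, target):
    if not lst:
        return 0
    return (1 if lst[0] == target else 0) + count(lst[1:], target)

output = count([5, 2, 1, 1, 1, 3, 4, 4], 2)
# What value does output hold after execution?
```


count([5, 2, 1, 1, 1, 3, 4, 4], 2)
lst[0]=5 != 2: 0 + count([2, 1, 1, 1, 3, 4, 4], 2)
lst[0]=2 == 2: 1 + count([1, 1, 1, 3, 4, 4], 2)
lst[0]=1 != 2: 0 + count([1, 1, 3, 4, 4], 2)
lst[0]=1 != 2: 0 + count([1, 3, 4, 4], 2)
lst[0]=1 != 2: 0 + count([3, 4, 4], 2)
lst[0]=3 != 2: 0 + count([4, 4], 2)
lst[0]=4 != 2: 0 + count([4], 2)
lst[0]=4 != 2: 0 + count([], 2)
= 1


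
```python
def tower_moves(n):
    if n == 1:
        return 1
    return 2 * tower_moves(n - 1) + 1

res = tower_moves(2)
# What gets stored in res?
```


tower_moves(2)
= 2 * tower_moves(1) + 1
Now compute bottom-up:
tower_moves(1) = 1
tower_moves(2) = 2 * 1 + 1 = 3
= 3


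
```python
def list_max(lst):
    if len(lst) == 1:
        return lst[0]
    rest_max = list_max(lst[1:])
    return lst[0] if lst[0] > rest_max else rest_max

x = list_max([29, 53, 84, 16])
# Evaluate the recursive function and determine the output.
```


list_max([29, 53, 84, 16])
= compare 29 with list_max([53, 84, 16])
= compare 53 with list_max([84, 16])
= compare 84 with list_max([16])
Base: list_max([16]) = 16
compare 84 with 16: max = 84
compare 53 with 84: max = 84
compare 29 with 84: max = 84
= 84


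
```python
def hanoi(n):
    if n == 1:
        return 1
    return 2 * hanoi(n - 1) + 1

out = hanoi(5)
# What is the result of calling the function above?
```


hanoi(5)
= 2 * hanoi(4) + 1
= 2 * (2 * hanoi(3) + 1) + 1
= 2 * (2 * (2 * hanoi(2) + 1) + 1) + 1
= 2 * (2 * (2 * (2 * hanoi(1) + 1) + 1) + 1) + 1
Now compute bottom-up:
hanoi(1) = 1
hanoi(2) = 2 * 1 + 1 = 3
hanoi(3) = 2 * 3 + 1 = 7
hanoi(4) = 2 * 7 + 1 = 15
hanoi(5) = 2 * 15 + 1 = 31
= 31


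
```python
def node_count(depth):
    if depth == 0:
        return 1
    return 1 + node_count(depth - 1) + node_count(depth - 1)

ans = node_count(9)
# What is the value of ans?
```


node_count(9)
= 1 + node_count(8) + node_count(8)
= 1 + 2 * node_count(8)
node_count(k) = 2^(k+1) - 1
node_count(0) = 1
node_count(1) = 3
node_count(2) = 7
node_count(3) = 15
node_count(4) = 31
node_count(9) = 2^10 - 1 = 1023


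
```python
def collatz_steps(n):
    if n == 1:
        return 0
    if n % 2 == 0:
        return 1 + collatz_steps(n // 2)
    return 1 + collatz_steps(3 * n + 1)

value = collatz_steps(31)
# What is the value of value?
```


collatz_steps(31)
31 is odd -> 3*31+1 = 94 -> collatz_steps(94)
94 is even -> collatz_steps(47)
47 is odd -> 3*47+1 = 142 -> collatz_steps(142)
142 is even -> collatz_steps(71)
71 is odd -> 3*71+1 = 214 -> collatz_steps(214)
214 is even -> collatz_steps(107)
107 is odd -> 3*107+1 = 322 -> collatz_steps(322)
322 is even -> collatz_steps(161)
161 is odd -> 3*161+1 = 484 -> collatz_steps(484)
484 is even -> collatz_steps(242)
242 is even -> collatz_steps(121)
121 is odd -> 3*121+1 = 364 -> collatz_steps(364)
364 is even -> collatz_steps(182)
182 is even -> collatz_steps(91)
91 is odd -> 3*91+1 = 274 -> collatz_steps(274)
274 is even -> collatz_steps(137)
137 is odd -> 3*137+1 = 412 -> collatz_steps(412)
412 is even -> collatz_steps(206)
206 is even -> collatz_steps(103)
103 is odd -> 3*103+1 = 310 -> collatz_steps(310)
310 is even -> collatz_steps(155)
155 is odd -> 3*155+1 = 466 -> collatz_steps(466)
466 is even -> collatz_steps(233)
233 is odd -> 3*233+1 = 700 -> collatz_steps(700)
700 is even -> collatz_steps(350)
350 is even -> collatz_steps(175)
175 is odd -> 3*175+1 = 526 -> collatz_steps(526)
526 is even -> collatz_steps(263)
263 is odd -> 3*263+1 = 790 -> collatz_steps(790)
790 is even -> collatz_steps(395)
395 is odd -> 3*395+1 = 1186 -> collatz_steps(1186)
1186 is even -> collatz_steps(593)
593 is odd -> 3*593+1 = 1780 -> collatz_steps(1780)
1780 is even -> collatz_steps(890)
890 is even -> collatz_steps(445)
445 is odd -> 3*445+1 = 1336 -> collatz_steps(1336)
1336 is even -> collatz_steps(668)
668 is even -> collatz_steps(334)
334 is even -> collatz_steps(167)
167 is odd -> 3*167+1 = 502 -> collatz_steps(502)
502 is even -> collatz_steps(251)
251 is odd -> 3*251+1 = 754 -> collatz_steps(754)
754 is even -> collatz_steps(377)
377 is odd -> 3*377+1 = 1132 -> collatz_steps(1132)
1132 is even -> collatz_steps(566)
566 is even -> collatz_steps(283)
283 is odd -> 3*283+1 = 850 -> collatz_steps(850)
850 is even -> collatz_steps(425)
425 is odd -> 3*425+1 = 1276 -> collatz_steps(1276)
1276 is even -> collatz_steps(638)
638 is even -> collatz_steps(319)
319 is odd -> 3*319+1 = 958 -> collatz_steps(958)
958 is even -> collatz_steps(479)
479 is odd -> 3*479+1 = 1438 -> collatz_steps(1438)
1438 is even -> collatz_steps(719)
719 is odd -> 3*719+1 = 2158 -> collatz_steps(2158)
2158 is even -> collatz_steps(1079)
1079 is odd -> 3*1079+1 = 3238 -> collatz_steps(3238)
3238 is even -> collatz_steps(1619)
1619 is odd -> 3*1619+1 = 4858 -> collatz_steps(4858)
4858 is even -> collatz_steps(2429)
2429 is odd -> 3*2429+1 = 7288 -> collatz_steps(7288)
7288 is even -> collatz_steps(3644)
3644 is even -> collatz_steps(1822)
1822 is even -> collatz_steps(911)
911 is odd -> 3*911+1 = 2734 -> collatz_steps(2734)
2734 is even -> collatz_steps(1367)
1367 is odd -> 3*1367+1 = 4102 -> collatz_steps(4102)
4102 is even -> collatz_steps(2051)
2051 is odd -> 3*2051+1 = 6154 -> collatz_steps(6154)
6154 is even -> collatz_steps(3077)
3077 is odd -> 3*3077+1 = 9232 -> collatz_steps(9232)
9232 is even -> collatz_steps(4616)
4616 is even -> collatz_steps(2308)
2308 is even -> collatz_steps(1154)
1154 is even -> collatz_steps(577)
577 is odd -> 3*577+1 = 1732 -> collatz_steps(1732)
1732 is even -> collatz_steps(866)
866 is even -> collatz_steps(433)
433 is odd -> 3*433+1 = 1300 -> collatz_steps(1300)
1300 is even -> collatz_steps(650)
650 is even -> collatz_steps(325)
325 is odd -> 3*325+1 = 976 -> collatz_steps(976)
976 is even -> collatz_steps(488)
488 is even -> collatz_steps(244)
244 is even -> collatz_steps(122)
122 is even -> collatz_steps(61)
61 is odd -> 3*61+1 = 184 -> collatz_steps(184)
184 is even -> collatz_steps(92)
92 is even -> collatz_steps(46)
46 is even -> collatz_steps(23)
23 is odd -> 3*23+1 = 70 -> collatz_steps(70)
70 is even -> collatz_steps(35)
35 is odd -> 3*35+1 = 106 -> collatz_steps(106)
106 is even -> collatz_steps(53)
53 is odd -> 3*53+1 = 160 -> collatz_steps(160)
160 is even -> collatz_steps(80)
80 is even -> collatz_steps(40)
40 is even -> collatz_steps(20)
20 is even -> collatz_steps(10)
10 is even -> collatz_steps(5)
5 is odd -> 3*5+1 = 16 -> collatz_steps(16)
16 is even -> collatz_steps(8)
8 is even -> collatz_steps(4)
4 is even -> collatz_steps(2)
2 is even -> collatz_steps(1)
Reached 1 after 106 steps
= 106


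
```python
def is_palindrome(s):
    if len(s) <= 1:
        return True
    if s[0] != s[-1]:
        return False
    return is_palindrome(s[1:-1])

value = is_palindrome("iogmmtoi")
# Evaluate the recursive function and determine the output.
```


is_palindrome("iogmmtoi")
"iogmmtoi": s[0]='i' == s[-1]='i' -> is_palindrome("ogmmto")
"ogmmto": s[0]='o' == s[-1]='o' -> is_palindrome("gmmt")
"gmmt": s[0]='g' != s[-1]='t' -> False
= False


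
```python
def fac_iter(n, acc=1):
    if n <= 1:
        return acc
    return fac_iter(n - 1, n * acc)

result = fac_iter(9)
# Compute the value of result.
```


fac_iter(9, 1)
= fac_iter(8, 9 * 1) = fac_iter(8, 9)
= fac_iter(7, 8 * 9) = fac_iter(7, 72)
= fac_iter(6, 7 * 72) = fac_iter(6, 504)
= fac_iter(5, 6 * 504) = fac_iter(5, 3024)
= fac_iter(4, 5 * 3024) = fac_iter(4, 15120)
= fac_iter(3, 4 * 15120) = fac_iter(3, 60480)
= fac_iter(2, 3 * 60480) = fac_iter(2, 181440)
= fac_iter(1, 2 * 181440) = fac_iter(1, 362880)
n <= 1, return acc = 362880


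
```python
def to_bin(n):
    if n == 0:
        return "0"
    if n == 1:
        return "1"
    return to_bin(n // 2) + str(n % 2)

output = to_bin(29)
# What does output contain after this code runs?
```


to_bin(29)
= to_bin(14) + "1"
= to_bin(7) + "0" + "1"
= to_bin(3) + "1" + "0" + "1"
= to_bin(1) + "1" + "1" + "0" + "1"
= "1" + "1" + "1" + "0" + "1"
= "11101"


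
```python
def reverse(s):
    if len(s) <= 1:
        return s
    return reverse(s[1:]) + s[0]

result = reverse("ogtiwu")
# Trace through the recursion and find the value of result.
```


reverse("ogtiwu")
= reverse("gtiwu") + "o"
= reverse("tiwu") + "g" + "o"
= reverse("iwu") + "t" + "g" + "o"
= reverse("wu") + "i" + "t" + "g" + "o"
= reverse("u") + "w" + "i" + "t" + "g" + "o"
= "u" + "w" + "i" + "t" + "g" + "o"
= "uwitgo"


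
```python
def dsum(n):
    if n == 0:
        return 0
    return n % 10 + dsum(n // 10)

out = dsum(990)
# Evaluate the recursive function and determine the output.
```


dsum(990)
= 0 + dsum(99)
= 0 + 9 + dsum(9)
= 0 + 9 + 9 + dsum(0)
= 0 + 9 + 9 + 0
= 18


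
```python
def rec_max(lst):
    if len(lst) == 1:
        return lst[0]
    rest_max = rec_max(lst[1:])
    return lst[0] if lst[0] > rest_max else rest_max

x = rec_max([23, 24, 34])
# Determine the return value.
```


rec_max([23, 24, 34])
= compare 23 with rec_max([24, 34])
= compare 24 with rec_max([34])
Base: rec_max([34]) = 34
compare 24 with 34: max = 34
compare 23 with 34: max = 34
= 34


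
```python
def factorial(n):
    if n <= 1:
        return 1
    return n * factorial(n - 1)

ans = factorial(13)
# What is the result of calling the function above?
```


factorial(13)
= 13 * factorial(12)
= 13 * 12 * factorial(11)
= 13 * 12 * 11 * factorial(10)
= 13 * 12 * 11 * 10 * factorial(9)
= 13 * 12 * 11 * 10 * 9 * factorial(8)
= 13 * 12 * 11 * 10 * 9 * 8 * factorial(7)
= 13 * 12 * 11 * 10 * 9 * 8 * 7 * factorial(6)
= 13 * 12 * 11 * 10 * 9 * 8 * 7 * 6 * factorial(5)
= 13 * 12 * 11 * 10 * 9 * 8 * 7 * 6 * 5 * factorial(4)
= 13 * 12 * 11 * 10 * 9 * 8 * 7 * 6 * 5 * 4 * factorial(3)
= 13 * 12 * 11 * 10 * 9 * 8 * 7 * 6 * 5 * 4 * 3 * factorial(2)
= 13 * 12 * 11 * 10 * 9 * 8 * 7 * 6 * 5 * 4 * 3 * 2 * factorial(1)
= 13 * 12 * 11 * 10 * 9 * 8 * 7 * 6 * 5 * 4 * 3 * 2 * 1
= 6227020800


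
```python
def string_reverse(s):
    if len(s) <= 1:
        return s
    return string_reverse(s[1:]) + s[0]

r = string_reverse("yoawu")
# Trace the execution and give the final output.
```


string_reverse("yoawu")
= string_reverse("oawu") + "y"
= string_reverse("awu") + "o" + "y"
= string_reverse("wu") + "a" + "o" + "y"
= string_reverse("u") + "w" + "a" + "o" + "y"
= "u" + "w" + "a" + "o" + "y"
= "uwaoy"


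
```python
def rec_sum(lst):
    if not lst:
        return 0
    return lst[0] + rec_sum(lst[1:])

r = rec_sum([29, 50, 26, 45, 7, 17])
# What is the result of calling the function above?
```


rec_sum([29, 50, 26, 45, 7, 17])
= 29 + rec_sum([50, 26, 45, 7, 17])
= 29 + 50 + rec_sum([26, 45, 7, 17])
= 29 + 50 + 26 + rec_sum([45, 7, 17])
= 29 + 50 + 26 + 45 + rec_sum([7, 17])
= 29 + 50 + 26 + 45 + 7 + rec_sum([17])
= 29 + 50 + 26 + 45 + 7 + 17 + rec_sum([])
= 29 + 50 + 26 + 45 + 7 + 17 + 0
= 174


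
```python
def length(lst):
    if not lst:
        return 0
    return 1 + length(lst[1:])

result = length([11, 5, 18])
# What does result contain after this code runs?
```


length([11, 5, 18])
= 1 + length([5, 18])
= 1 + 1 + length([18])
= 1 + 1 + 1 + length([])
= 1 + 1 + 1 + 0
= 3


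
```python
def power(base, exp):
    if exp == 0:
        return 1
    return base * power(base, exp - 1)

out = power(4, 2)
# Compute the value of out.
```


power(4, 2)
= 4 * power(4, 1)
= 4 * 4 * power(4, 0)
= 4 * 4 * 1
= 16


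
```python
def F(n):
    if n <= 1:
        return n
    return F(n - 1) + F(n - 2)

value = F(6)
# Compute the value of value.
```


F(6)
= F(5) + F(4)
= (F(4) + F(3)) + F(4)
Computing bottom-up: F(0)=0, F(1)=1, F(2)=1, F(3)=2, F(4)=3, F(5)=5, F(6)=8
= 8


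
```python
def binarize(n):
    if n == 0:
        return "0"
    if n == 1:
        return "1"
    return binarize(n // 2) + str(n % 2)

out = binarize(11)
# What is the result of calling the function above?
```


binarize(11)
= binarize(5) + "1"
= binarize(2) + "1" + "1"
= binarize(1) + "0" + "1" + "1"
= "1" + "0" + "1" + "1"
= "1011"


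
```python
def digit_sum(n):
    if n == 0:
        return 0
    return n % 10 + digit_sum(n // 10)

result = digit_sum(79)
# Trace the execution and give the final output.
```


digit_sum(79)
= 9 + digit_sum(7)
= 9 + 7 + digit_sum(0)
= 9 + 7 + 0
= 16


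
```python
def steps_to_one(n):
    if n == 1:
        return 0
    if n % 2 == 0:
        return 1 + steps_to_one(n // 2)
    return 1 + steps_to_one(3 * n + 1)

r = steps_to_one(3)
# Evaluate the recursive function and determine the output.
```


steps_to_one(3)
3 is odd -> 3*3+1 = 10 -> steps_to_one(10)
10 is even -> steps_to_one(5)
5 is odd -> 3*5+1 = 16 -> steps_to_one(16)
16 is even -> steps_to_one(8)
8 is even -> steps_to_one(4)
4 is even -> steps_to_one(2)
2 is even -> steps_to_one(1)
Reached 1 after 7 steps
= 7


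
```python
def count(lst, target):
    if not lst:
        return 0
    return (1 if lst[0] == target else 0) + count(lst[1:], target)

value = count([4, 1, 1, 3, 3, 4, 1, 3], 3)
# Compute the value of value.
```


count([4, 1, 1, 3, 3, 4, 1, 3], 3)
lst[0]=4 != 3: 0 + count([1, 1, 3, 3, 4, 1, 3], 3)
lst[0]=1 != 3: 0 + count([1, 3, 3, 4, 1, 3], 3)
lst[0]=1 != 3: 0 + count([3, 3, 4, 1, 3], 3)
lst[0]=3 == 3: 1 + count([3, 4, 1, 3], 3)
lst[0]=3 == 3: 1 + count([4, 1, 3], 3)
lst[0]=4 != 3: 0 + count([1, 3], 3)
lst[0]=1 != 3: 0 + count([3], 3)
lst[0]=3 == 3: 1 + count([], 3)
= 3


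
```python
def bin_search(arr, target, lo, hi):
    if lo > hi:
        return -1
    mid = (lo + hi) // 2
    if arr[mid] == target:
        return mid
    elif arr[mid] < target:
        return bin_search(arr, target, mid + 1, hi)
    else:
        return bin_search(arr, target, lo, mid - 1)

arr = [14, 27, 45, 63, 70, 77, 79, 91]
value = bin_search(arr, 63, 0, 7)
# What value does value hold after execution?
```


bin_search(arr, 63, 0, 7)
lo=0, hi=7, mid=3, arr[mid]=63
arr[3] == 63, found at index 3
= 3


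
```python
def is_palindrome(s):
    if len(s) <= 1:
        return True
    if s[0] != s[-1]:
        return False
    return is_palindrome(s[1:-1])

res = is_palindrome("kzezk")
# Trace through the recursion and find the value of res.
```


is_palindrome("kzezk")
"kzezk": s[0]='k' == s[-1]='k' -> is_palindrome("zez")
"zez": s[0]='z' == s[-1]='z' -> is_palindrome("e")
"e": len <= 1 -> True
= True


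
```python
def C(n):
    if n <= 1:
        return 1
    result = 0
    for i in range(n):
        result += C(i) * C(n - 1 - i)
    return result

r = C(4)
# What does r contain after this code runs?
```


C(4)
= sum of C(i) * C(4-1-i) for i in 0..3
First compute sub-values bottom-up:
  C(0) = 1, C(1) = 1
  C(2) = 1*1 + 1*1 = 2
  C(3) = 1*2 + 1*1 + 2*1 = 5
Now C(4):
  C(0)*C(3) = 1*5 = 5
  C(1)*C(2) = 1*2 = 2
  C(2)*C(1) = 2*1 = 2
  C(3)*C(0) = 5*1 = 5
= 5 + 2 + 2 + 5
= 14


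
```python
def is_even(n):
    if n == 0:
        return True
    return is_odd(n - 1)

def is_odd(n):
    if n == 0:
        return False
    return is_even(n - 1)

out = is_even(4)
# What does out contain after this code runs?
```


is_even(4)
= is_odd(3)
= is_even(2)
= is_odd(1)
= is_even(0)
n == 0: return True
= True


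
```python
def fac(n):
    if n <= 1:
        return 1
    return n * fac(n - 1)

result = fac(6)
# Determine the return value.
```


fac(6)
= 6 * fac(5)
= 6 * 5 * fac(4)
= 6 * 5 * 4 * fac(3)
= 6 * 5 * 4 * 3 * fac(2)
= 6 * 5 * 4 * 3 * 2 * fac(1)
= 6 * 5 * 4 * 3 * 2 * 1
= 720


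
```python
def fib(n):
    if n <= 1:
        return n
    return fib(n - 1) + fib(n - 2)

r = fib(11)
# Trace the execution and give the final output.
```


fib(11)
= fib(10) + fib(9)
= (fib(9) + fib(8)) + fib(9)
Computing bottom-up: fib(0)=0, fib(1)=1, fib(2)=1, fib(3)=2, fib(4)=3, fib(5)=5, fib(6)=8, fib(7)=13, fib(8)=21, fib(9)=34, fib(10)=55, fib(11)=89
= 89


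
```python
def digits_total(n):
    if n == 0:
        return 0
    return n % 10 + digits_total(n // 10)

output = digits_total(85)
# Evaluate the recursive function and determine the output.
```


digits_total(85)
= 5 + digits_total(8)
= 5 + 8 + digits_total(0)
= 5 + 8 + 0
= 13


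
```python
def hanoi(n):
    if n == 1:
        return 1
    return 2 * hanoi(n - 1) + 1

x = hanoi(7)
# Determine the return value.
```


hanoi(7)
= 2 * hanoi(6) + 1
= 2 * (2 * hanoi(5) + 1) + 1
= 2 * (2 * (2 * hanoi(4) + 1) + 1) + 1
= 2 * (2 * (2 * (2 * hanoi(3) + 1) + 1) + 1) + 1
= 2 * (2 * (2 * (2 * (2 * hanoi(2) + 1) + 1) + 1) + 1) + 1
= 2 * (2 * (2 * (2 * (2 * (2 * hanoi(1) + 1) + 1) + 1) + 1) + 1) + 1
Now compute bottom-up:
hanoi(1) = 1
hanoi(2) = 2 * 1 + 1 = 3
hanoi(3) = 2 * 3 + 1 = 7
hanoi(4) = 2 * 7 + 1 = 15
hanoi(5) = 2 * 15 + 1 = 31
hanoi(6) = 2 * 31 + 1 = 63
hanoi(7) = 2 * 63 + 1 = 127
= 127


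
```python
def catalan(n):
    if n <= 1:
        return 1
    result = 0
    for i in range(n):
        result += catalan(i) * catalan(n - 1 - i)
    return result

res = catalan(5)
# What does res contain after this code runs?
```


catalan(5)
= sum of catalan(i) * catalan(5-1-i) for i in 0..4
First compute sub-values bottom-up:
  catalan(0) = 1, catalan(1) = 1
  catalan(2) = 1*1 + 1*1 = 2
  catalan(3) = 1*2 + 1*1 + 2*1 = 5
  catalan(4) = 1*5 + 1*2 + 2*1 + 5*1 = 14
Now catalan(5):
  catalan(0)*catalan(4) = 1*14 = 14
  catalan(1)*catalan(3) = 1*5 = 5
  catalan(2)*catalan(2) = 2*2 = 4
  catalan(3)*catalan(1) = 5*1 = 5
  catalan(4)*catalan(0) = 14*1 = 14
= 14 + 5 + 4 + 5 + 14
= 42


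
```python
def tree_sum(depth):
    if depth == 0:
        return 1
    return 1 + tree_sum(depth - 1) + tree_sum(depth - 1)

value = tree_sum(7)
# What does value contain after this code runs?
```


tree_sum(7)
= 1 + tree_sum(6) + tree_sum(6)
= 1 + 2 * tree_sum(6)
tree_sum(k) = 2^(k+1) - 1
tree_sum(0) = 1
tree_sum(1) = 3
tree_sum(2) = 7
tree_sum(3) = 15
tree_sum(4) = 31
tree_sum(7) = 2^8 - 1 = 255


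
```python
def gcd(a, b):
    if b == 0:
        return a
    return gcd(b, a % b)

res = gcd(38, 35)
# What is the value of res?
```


gcd(38, 35)
= gcd(35, 38 % 35) = gcd(35, 3)
= gcd(3, 35 % 3) = gcd(3, 2)
= gcd(2, 3 % 2) = gcd(2, 1)
= gcd(1, 2 % 1) = gcd(1, 0)
b == 0, return a = 1


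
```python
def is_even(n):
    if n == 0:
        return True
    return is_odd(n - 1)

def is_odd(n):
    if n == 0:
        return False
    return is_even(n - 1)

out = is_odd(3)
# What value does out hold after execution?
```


is_odd(3)
= is_even(2)
= is_odd(1)
= is_even(0)
n == 0: return True
= True


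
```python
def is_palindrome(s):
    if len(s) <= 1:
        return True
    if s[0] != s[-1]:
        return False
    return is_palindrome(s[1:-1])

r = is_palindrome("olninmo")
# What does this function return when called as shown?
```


is_palindrome("olninmo")
"olninmo": s[0]='o' == s[-1]='o' -> is_palindrome("lninm")
"lninm": s[0]='l' != s[-1]='m' -> False
= False


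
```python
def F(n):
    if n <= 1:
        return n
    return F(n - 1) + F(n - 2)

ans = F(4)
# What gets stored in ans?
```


F(4)
= F(3) + F(2)
= (F(2) + F(1)) + F(2)
Computing bottom-up: F(0)=0, F(1)=1, F(2)=1, F(3)=2, F(4)=3
= 3


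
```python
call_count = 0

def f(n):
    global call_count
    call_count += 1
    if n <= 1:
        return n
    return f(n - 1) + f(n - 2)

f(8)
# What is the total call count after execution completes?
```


f(8) calls f(7) and f(6); each non-base call branches into two more.
Let C(k) = total number of calls made by f(k), including the call to f(k) itself.
Base cases: C(0) = 1, C(1) = 1
Recurrence: C(k) = 1 + C(k-1) + C(k-2)
  C(2) = 1 + C(1) + C(0) = 1 + 1 + 1 = 3
  C(3) = 1 + C(2) + C(1) = 1 + 3 + 1 = 5
  C(4) = 1 + C(3) + C(2) = 1 + 5 + 3 = 9
  C(5) = 1 + C(4) + C(3) = 1 + 9 + 5 = 15
  C(6) = 1 + C(5) + C(4) = 1 + 15 + 9 = 25
  C(7) = 1 + C(6) + C(5) = 1 + 25 + 15 = 41
  C(8) = 1 + C(7) + C(6) = 1 + 41 + 25 = 67
Total calls = C(8) = 67


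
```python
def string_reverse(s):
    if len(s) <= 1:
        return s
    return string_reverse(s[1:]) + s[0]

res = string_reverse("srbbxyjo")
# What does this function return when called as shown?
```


string_reverse("srbbxyjo")
= string_reverse("rbbxyjo") + "s"
= string_reverse("bbxyjo") + "r" + "s"
= string_reverse("bxyjo") + "b" + "r" + "s"
= string_reverse("xyjo") + "b" + "b" + "r" + "s"
= string_reverse("yjo") + "x" + "b" + "b" + "r" + "s"
= string_reverse("jo") + "y" + "x" + "b" + "b" + "r" + "s"
= string_reverse("o") + "j" + "y" + "x" + "b" + "b" + "r" + "s"
= "o" + "j" + "y" + "x" + "b" + "b" + "r" + "s"
= "ojyxbbrs"


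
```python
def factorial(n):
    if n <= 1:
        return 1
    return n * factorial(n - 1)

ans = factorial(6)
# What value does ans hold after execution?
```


factorial(6)
= 6 * factorial(5)
= 6 * 5 * factorial(4)
= 6 * 5 * 4 * factorial(3)
= 6 * 5 * 4 * 3 * factorial(2)
= 6 * 5 * 4 * 3 * 2 * factorial(1)
= 6 * 5 * 4 * 3 * 2 * 1
= 720


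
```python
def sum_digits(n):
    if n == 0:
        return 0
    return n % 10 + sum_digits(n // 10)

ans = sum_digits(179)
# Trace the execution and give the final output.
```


sum_digits(179)
= 9 + sum_digits(17)
= 9 + 7 + sum_digits(1)
= 9 + 7 + 1 + sum_digits(0)
= 9 + 7 + 1 + 0
= 17
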